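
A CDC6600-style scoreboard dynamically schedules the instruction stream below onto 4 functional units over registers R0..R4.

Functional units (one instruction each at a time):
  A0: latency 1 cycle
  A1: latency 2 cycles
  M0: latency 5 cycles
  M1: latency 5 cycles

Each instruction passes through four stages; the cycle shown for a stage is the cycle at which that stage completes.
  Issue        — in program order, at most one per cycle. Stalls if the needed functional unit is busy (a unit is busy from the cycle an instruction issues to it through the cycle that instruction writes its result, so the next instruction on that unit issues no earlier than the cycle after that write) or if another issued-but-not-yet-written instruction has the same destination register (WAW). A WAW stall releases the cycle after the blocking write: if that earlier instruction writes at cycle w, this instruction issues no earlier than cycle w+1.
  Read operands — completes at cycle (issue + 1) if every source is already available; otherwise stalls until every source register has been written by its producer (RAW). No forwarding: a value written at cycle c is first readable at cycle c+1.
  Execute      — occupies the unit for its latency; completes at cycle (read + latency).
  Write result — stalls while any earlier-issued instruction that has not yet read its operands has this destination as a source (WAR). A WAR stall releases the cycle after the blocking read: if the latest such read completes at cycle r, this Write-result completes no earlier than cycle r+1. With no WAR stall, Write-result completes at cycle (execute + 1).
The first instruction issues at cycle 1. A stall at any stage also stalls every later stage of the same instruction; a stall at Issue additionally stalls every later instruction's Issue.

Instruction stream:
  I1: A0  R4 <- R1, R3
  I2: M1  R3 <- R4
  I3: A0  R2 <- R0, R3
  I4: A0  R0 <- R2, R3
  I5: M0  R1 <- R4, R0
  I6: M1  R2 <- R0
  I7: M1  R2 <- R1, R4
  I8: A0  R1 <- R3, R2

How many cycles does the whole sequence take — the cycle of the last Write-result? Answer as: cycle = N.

  I1 | 1 | 2 | 3 | 4
  I2 | 2 | 5 | 10 | 11   RAW R4: wait I1 write@4
  I3 | 5 | 12 | 13 | 14   struct: A0 busy until I1 writes@4 · RAW R3: wait I2 write@11
  I4 | 15 | 16 | 17 | 18   struct: A0 busy until I3 writes@14
  I5 | 16 | 19 | 24 | 25   RAW R0: wait I4 write@18
  I6 | 17 | 19 | 24 | 25   RAW R0: wait I4 write@18
  I7 | 26 | 27 | 32 | 33   struct: M1 busy until I6 writes@25
  I8 | 27 | 34 | 35 | 36   RAW R2: wait I7 write@33

cycle = 36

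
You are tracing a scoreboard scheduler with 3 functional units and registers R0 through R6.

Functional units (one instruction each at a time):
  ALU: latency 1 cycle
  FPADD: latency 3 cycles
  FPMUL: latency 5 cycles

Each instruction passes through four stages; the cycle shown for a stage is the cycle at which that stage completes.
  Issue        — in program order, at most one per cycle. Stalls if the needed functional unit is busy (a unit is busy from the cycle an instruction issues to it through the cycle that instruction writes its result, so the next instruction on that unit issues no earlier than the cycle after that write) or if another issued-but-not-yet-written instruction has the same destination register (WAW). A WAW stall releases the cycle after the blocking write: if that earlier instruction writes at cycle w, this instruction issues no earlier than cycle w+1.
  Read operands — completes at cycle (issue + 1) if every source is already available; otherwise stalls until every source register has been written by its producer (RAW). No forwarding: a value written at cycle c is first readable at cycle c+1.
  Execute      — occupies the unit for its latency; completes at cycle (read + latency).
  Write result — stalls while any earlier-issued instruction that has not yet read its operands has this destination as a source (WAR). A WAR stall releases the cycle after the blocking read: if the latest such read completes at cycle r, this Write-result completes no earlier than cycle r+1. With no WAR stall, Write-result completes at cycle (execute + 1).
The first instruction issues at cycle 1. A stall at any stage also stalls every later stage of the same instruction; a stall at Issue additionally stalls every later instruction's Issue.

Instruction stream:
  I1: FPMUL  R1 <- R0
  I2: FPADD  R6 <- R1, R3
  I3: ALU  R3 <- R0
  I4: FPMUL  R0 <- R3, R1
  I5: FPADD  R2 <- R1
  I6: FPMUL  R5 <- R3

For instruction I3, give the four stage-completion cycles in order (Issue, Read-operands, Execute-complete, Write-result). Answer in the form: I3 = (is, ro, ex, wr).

[I1] 1/2/7/8
[I2] 2/9/12/13  (RAW R1: wait I1 write@8)
[I3] 3/4/5/10  (WAR R3: wait I2 read@9)
[I4] 9/11/16/17  (struct: FPMUL busy until I1 writes@8; RAW R3: wait I3 write@10)
[I5] 14/15/18/19  (struct: FPADD busy until I2 writes@13)
[I6] 18/19/24/25  (struct: FPMUL busy until I4 writes@17)

I3 = (3, 4, 5, 10)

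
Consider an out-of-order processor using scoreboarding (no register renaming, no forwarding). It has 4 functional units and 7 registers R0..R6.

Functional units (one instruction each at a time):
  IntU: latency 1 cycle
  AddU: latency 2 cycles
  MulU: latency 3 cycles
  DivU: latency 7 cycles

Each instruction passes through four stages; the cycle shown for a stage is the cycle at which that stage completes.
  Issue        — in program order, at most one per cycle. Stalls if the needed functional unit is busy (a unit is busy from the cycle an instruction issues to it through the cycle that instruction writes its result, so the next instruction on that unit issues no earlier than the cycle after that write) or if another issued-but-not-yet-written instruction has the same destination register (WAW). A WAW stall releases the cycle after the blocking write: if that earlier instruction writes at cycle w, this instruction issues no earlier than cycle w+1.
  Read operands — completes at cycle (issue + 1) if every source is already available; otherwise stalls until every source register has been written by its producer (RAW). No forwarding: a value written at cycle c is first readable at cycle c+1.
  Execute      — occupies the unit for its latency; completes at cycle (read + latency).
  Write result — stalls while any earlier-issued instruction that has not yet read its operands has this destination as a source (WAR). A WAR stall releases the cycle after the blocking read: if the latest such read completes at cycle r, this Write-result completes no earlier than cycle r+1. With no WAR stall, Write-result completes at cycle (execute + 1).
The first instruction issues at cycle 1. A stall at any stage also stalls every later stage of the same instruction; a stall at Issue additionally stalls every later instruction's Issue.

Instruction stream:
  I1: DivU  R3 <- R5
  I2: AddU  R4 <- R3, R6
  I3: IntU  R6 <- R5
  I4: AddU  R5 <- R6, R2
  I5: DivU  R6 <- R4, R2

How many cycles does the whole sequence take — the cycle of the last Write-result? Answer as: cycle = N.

[1] issue I1 (DivU)
[2] I1 read-ops; issue I2 (AddU)
[3] issue I3 (IntU)
[4] I3 read-ops
[5] I3 finished on IntU
[9] I1 finished on DivU
[10] I1→R3
[11] I2 read-ops
[12] I3→R6
[13] I2 finished on AddU
[14] I2→R4
[15] issue I4 (AddU)
[16] I4 read-ops; issue I5 (DivU)
[17] I5 read-ops
[18] I4 finished on AddU
[19] I4→R5
[24] I5 finished on DivU
[25] I5→R6

cycle = 25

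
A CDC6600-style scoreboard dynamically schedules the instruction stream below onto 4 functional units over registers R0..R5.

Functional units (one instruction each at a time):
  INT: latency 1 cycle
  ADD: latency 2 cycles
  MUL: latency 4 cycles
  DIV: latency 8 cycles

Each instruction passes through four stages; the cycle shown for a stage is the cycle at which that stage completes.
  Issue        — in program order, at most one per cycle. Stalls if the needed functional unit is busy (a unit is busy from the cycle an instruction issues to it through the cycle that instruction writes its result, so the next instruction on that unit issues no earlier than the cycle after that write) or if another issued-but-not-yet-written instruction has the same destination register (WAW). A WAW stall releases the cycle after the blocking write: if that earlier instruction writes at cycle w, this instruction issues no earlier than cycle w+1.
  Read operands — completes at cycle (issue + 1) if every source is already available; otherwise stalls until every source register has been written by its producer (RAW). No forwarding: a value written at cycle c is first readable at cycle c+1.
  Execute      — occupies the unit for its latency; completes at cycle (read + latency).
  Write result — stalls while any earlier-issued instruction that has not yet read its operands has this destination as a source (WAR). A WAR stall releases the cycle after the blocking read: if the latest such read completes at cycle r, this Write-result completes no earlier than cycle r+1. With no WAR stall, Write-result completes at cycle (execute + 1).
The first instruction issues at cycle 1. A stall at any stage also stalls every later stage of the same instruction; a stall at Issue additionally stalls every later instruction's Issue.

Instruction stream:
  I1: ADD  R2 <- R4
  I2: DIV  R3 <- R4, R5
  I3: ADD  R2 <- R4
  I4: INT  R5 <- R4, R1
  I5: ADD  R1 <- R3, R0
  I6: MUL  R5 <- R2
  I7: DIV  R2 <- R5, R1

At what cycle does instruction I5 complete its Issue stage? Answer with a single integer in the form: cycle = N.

I1 -> (1, 2, 4, 5)
I2 -> (2, 3, 11, 12)
I3 -> (6, 7, 9, 10)  // struct: ADD busy until I1 writes@5
I4 -> (7, 8, 9, 10)
I5 -> (11, 13, 15, 16)  // struct: ADD busy until I3 writes@10, RAW R3: wait I2 write@12
I6 -> (12, 13, 17, 18)
I7 -> (13, 19, 27, 28)  // RAW R5: wait I6 write@18

cycle = 11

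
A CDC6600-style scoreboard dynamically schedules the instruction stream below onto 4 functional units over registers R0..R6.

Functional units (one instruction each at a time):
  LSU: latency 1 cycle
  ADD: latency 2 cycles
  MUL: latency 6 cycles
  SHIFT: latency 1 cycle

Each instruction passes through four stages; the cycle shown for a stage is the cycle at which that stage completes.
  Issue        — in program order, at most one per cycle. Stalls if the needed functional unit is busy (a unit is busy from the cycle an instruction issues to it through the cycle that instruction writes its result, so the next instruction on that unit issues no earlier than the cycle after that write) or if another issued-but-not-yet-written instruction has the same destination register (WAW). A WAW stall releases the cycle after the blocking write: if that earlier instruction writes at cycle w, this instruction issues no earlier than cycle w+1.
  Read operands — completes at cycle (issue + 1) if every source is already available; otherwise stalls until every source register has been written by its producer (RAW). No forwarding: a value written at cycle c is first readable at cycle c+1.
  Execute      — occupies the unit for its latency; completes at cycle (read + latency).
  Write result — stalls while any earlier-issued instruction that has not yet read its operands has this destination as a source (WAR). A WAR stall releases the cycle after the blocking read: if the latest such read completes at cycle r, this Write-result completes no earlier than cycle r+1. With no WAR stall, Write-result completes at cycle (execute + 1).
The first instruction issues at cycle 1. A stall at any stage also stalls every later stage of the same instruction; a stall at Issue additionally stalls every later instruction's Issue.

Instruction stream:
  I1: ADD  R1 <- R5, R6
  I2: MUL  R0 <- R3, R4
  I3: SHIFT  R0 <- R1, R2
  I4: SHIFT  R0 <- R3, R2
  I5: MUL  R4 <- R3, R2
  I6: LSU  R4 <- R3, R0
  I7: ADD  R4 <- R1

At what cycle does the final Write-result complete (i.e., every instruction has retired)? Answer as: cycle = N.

cycle = 33

[I1] 1/2/4/5
[I2] 2/3/9/10
[I3] 11/12/13/14  (WAW R0: wait I2 write@10)
[I4] 15/16/17/18  (struct: SHIFT busy until I3 writes@14)
[I5] 16/17/23/24
[I6] 25/26/27/28  (WAW R4: wait I5 write@24)
[I7] 29/30/32/33  (WAW R4: wait I6 write@28)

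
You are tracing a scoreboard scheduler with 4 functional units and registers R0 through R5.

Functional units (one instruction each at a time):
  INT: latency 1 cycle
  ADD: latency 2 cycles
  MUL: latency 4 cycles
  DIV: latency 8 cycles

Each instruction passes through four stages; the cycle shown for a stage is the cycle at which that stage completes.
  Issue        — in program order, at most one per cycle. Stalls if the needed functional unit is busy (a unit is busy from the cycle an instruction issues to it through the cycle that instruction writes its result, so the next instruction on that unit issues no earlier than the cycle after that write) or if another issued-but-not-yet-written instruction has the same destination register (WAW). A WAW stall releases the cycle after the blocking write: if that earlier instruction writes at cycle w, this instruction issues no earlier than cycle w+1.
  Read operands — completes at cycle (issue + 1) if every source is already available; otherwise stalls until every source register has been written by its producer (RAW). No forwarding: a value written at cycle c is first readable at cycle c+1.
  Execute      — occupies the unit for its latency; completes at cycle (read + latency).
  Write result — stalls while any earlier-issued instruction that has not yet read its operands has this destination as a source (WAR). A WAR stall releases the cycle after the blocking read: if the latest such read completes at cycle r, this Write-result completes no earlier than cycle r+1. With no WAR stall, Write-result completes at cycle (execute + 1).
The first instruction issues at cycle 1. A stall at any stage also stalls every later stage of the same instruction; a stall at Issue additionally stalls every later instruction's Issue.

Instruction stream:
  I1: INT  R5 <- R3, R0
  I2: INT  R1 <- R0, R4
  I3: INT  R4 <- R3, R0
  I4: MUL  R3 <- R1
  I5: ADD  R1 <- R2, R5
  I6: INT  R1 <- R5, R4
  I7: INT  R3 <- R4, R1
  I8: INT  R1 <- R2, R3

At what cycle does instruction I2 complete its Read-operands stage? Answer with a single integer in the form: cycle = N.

I1 -> (1, 2, 3, 4)
I2 -> (5, 6, 7, 8)  // struct: INT busy until I1 writes@4
I3 -> (9, 10, 11, 12)  // struct: INT busy until I2 writes@8
I4 -> (10, 11, 15, 16)
I5 -> (11, 12, 14, 15)
I6 -> (16, 17, 18, 19)  // WAW R1: wait I5 write@15
I7 -> (20, 21, 22, 23)  // struct: INT busy until I6 writes@19
I8 -> (24, 25, 26, 27)  // struct: INT busy until I7 writes@23

cycle = 6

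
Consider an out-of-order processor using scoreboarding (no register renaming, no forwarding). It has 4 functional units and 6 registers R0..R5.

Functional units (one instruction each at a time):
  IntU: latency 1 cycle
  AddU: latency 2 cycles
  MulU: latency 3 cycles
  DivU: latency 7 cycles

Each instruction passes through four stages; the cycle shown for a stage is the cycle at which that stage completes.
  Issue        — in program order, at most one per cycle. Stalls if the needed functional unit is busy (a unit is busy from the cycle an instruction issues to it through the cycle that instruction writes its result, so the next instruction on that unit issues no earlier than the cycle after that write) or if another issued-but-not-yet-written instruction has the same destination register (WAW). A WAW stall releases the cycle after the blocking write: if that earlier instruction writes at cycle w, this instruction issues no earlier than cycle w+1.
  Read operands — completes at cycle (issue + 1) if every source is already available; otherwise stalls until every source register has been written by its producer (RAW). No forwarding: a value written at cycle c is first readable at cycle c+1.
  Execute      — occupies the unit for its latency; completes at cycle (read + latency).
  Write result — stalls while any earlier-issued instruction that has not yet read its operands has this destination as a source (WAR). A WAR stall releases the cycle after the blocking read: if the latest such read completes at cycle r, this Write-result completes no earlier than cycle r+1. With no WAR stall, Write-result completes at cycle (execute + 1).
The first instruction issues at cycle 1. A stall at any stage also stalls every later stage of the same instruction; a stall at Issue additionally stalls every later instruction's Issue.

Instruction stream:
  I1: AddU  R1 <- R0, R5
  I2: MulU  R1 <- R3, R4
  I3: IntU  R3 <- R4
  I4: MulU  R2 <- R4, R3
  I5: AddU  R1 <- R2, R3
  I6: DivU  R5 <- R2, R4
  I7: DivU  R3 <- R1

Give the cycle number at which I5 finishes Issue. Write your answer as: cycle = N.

cycle = 13

cycle 1: issue I1 (AddU)
cycle 2: I1 read-ops
cycle 4: I1 finished on AddU
cycle 5: I1→R1
cycle 6: issue I2 (MulU)
cycle 7: I2 read-ops, issue I3 (IntU)
cycle 8: I3 read-ops
cycle 9: I3 finished on IntU
cycle 10: I2 finished on MulU, I3→R3
cycle 11: I2→R1
cycle 12: issue I4 (MulU)
cycle 13: I4 read-ops, issue I5 (AddU)
cycle 14: issue I6 (DivU)
cycle 16: I4 finished on MulU
cycle 17: I4→R2
cycle 18: I5 read-ops, I6 read-ops
cycle 20: I5 finished on AddU
cycle 21: I5→R1
cycle 25: I6 finished on DivU
cycle 26: I6→R5
cycle 27: issue I7 (DivU)
cycle 28: I7 read-ops
cycle 35: I7 finished on DivU
cycle 36: I7→R3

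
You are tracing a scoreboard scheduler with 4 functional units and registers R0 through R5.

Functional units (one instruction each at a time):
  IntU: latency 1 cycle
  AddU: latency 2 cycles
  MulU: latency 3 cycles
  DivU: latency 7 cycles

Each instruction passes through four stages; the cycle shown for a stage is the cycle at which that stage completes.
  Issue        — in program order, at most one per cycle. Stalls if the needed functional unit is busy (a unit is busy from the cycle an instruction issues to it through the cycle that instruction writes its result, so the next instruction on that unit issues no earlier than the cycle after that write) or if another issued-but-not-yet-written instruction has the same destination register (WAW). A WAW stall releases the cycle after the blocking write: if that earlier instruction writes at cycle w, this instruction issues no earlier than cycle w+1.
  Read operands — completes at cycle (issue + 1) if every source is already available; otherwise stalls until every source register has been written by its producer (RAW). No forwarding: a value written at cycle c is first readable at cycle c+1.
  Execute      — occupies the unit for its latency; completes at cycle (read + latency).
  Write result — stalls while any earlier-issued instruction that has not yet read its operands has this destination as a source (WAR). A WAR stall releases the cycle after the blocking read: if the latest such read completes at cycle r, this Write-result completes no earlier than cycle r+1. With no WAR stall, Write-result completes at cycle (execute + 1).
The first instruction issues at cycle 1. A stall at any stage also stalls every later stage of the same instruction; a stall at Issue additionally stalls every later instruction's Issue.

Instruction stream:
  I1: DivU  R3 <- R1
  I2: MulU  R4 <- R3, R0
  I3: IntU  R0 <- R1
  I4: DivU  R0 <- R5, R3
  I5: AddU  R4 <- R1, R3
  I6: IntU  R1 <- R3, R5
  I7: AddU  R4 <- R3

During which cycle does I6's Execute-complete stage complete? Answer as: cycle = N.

I1 -> (1, 2, 9, 10)
I2 -> (2, 11, 14, 15)  // RAW R3: wait I1 write@10
I3 -> (3, 4, 5, 12)  // WAR R0: wait I2 read@11
I4 -> (13, 14, 21, 22)  // WAW R0: wait I3 write@12
I5 -> (16, 17, 19, 20)  // WAW R4: wait I2 write@15
I6 -> (17, 18, 19, 20)
I7 -> (21, 22, 24, 25)  // struct: AddU busy until I5 writes@20

cycle = 19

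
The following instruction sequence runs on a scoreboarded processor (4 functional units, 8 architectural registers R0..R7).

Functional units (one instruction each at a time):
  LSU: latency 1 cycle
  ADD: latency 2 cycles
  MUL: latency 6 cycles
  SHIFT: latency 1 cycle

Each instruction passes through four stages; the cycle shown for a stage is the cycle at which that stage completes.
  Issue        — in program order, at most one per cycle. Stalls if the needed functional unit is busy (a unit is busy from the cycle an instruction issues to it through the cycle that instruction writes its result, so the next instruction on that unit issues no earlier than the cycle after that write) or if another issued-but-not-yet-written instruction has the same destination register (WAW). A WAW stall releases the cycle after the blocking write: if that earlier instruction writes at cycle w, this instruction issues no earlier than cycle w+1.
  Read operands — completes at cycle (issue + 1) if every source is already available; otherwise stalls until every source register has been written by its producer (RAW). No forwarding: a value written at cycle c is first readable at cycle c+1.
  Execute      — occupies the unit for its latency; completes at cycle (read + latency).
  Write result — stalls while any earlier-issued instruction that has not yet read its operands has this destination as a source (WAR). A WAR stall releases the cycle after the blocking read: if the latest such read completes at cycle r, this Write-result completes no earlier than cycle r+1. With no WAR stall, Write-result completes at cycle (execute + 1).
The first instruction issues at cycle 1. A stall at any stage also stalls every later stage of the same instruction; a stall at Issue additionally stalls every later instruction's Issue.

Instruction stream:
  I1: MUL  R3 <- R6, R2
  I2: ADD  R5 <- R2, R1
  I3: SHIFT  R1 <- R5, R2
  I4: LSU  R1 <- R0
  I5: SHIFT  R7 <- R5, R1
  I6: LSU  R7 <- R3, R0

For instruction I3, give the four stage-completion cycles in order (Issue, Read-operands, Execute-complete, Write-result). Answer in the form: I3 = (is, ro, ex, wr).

[1] I1 issues→MUL
[2] I1 reads, I2 issues→ADD
[3] I2 reads, I3 issues→SHIFT
[5] I2 exec-done
[6] I2 writes R5
[7] I3 reads
[8] I1 exec-done, I3 exec-done
[9] I1 writes R3, I3 writes R1
[10] I4 issues→LSU
[11] I4 reads, I5 issues→SHIFT
[12] I4 exec-done
[13] I4 writes R1
[14] I5 reads
[15] I5 exec-done
[16] I5 writes R7
[17] I6 issues→LSU
[18] I6 reads
[19] I6 exec-done
[20] I6 writes R7

I3 = (3, 7, 8, 9)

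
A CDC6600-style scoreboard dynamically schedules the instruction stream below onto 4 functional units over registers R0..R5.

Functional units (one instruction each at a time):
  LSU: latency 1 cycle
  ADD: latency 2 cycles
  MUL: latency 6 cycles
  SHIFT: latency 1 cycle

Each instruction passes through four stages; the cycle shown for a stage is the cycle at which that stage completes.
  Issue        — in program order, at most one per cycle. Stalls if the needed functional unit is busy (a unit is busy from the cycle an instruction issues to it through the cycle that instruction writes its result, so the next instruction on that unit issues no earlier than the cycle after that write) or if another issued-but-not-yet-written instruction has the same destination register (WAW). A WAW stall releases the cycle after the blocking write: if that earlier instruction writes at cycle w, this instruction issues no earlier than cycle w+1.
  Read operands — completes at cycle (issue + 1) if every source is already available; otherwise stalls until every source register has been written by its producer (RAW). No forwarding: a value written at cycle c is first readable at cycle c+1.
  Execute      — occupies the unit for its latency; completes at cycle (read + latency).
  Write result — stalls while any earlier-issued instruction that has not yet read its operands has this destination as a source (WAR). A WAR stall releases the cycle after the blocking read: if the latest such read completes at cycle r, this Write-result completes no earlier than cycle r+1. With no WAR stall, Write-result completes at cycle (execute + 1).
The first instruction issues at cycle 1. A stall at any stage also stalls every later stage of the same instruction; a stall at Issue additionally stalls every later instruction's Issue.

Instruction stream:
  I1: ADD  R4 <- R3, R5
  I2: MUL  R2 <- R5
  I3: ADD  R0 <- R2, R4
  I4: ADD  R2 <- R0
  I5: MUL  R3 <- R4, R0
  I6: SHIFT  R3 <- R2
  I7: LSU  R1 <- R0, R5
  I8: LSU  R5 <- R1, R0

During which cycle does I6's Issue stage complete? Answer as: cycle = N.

I1  is:1  ro:2  ex:4  wr:5
I2  is:2  ro:3  ex:9  wr:10
I3  is:6  ro:11  ex:13  wr:14  — struct: ADD busy until I1 writes@5, RAW R2: wait I2 write@10
I4  is:15  ro:16  ex:18  wr:19  — struct: ADD busy until I3 writes@14
I5  is:16  ro:17  ex:23  wr:24
I6  is:25  ro:26  ex:27  wr:28  — WAW R3: wait I5 write@24
I7  is:26  ro:27  ex:28  wr:29
I8  is:30  ro:31  ex:32  wr:33  — struct: LSU busy until I7 writes@29

cycle = 25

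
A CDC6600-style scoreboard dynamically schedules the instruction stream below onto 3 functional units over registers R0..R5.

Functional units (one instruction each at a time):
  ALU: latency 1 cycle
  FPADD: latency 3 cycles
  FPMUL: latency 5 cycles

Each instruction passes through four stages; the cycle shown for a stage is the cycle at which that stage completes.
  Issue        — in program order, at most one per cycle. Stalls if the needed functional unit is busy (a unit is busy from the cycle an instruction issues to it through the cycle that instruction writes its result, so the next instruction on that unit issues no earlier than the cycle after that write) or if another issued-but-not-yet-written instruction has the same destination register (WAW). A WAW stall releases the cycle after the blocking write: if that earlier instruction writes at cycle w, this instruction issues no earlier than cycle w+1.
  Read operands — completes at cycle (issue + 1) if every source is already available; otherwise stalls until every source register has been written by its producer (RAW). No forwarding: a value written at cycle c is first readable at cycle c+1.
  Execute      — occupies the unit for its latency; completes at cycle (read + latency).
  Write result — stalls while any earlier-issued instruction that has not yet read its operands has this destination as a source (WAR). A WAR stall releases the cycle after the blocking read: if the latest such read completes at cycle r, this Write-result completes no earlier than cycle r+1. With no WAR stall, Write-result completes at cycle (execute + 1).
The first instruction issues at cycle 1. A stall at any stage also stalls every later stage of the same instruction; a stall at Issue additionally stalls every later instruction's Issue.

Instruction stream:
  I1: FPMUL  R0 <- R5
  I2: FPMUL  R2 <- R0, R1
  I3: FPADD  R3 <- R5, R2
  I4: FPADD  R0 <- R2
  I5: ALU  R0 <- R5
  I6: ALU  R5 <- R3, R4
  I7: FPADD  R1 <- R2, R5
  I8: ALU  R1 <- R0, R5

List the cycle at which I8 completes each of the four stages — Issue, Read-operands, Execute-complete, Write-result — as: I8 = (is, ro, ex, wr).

t=1  I1 issues→FPMUL
t=2  I1 reads
t=7  I1 exec-done
t=8  I1 writes R0
t=9  I2 issues→FPMUL
t=10  I2 reads | I3 issues→FPADD
t=15  I2 exec-done
t=16  I2 writes R2
t=17  I3 reads
t=20  I3 exec-done
t=21  I3 writes R3
t=22  I4 issues→FPADD
t=23  I4 reads
t=26  I4 exec-done
t=27  I4 writes R0
t=28  I5 issues→ALU
t=29  I5 reads
t=30  I5 exec-done
t=31  I5 writes R0
t=32  I6 issues→ALU
t=33  I6 reads | I7 issues→FPADD
t=34  I6 exec-done
t=35  I6 writes R5
t=36  I7 reads
t=39  I7 exec-done
t=40  I7 writes R1
t=41  I8 issues→ALU
t=42  I8 reads
t=43  I8 exec-done
t=44  I8 writes R1

I8 = (41, 42, 43, 44)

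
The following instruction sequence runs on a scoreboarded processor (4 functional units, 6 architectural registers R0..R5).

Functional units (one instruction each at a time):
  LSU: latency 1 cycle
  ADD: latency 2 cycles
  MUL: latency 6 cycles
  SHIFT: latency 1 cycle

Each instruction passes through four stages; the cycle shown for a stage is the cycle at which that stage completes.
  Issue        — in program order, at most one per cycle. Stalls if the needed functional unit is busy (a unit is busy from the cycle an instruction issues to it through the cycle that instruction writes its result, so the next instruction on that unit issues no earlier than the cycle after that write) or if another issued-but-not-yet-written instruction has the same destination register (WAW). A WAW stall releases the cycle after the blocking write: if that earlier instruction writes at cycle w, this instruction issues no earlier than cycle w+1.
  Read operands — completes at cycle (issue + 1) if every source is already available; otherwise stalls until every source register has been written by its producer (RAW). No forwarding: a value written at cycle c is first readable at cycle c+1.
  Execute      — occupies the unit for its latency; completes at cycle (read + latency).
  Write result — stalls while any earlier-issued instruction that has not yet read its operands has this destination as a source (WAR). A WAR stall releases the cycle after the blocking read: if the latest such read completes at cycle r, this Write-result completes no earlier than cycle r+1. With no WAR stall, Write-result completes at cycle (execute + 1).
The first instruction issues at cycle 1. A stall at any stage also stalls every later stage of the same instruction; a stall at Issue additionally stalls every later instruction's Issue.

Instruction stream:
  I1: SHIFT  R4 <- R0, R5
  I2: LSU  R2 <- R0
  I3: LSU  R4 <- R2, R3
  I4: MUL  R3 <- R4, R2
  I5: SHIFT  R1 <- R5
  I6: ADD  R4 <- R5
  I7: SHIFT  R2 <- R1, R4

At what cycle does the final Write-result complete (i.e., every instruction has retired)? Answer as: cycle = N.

cycle = 17

[I1] 1/2/3/4
[I2] 2/3/4/5
[I3] 6/7/8/9  (struct: LSU busy until I2 writes@5)
[I4] 7/10/16/17  (RAW R4: wait I3 write@9)
[I5] 8/9/10/11
[I6] 10/11/13/14  (WAW R4: wait I3 write@9)
[I7] 12/15/16/17  (struct: SHIFT busy until I5 writes@11; RAW R4: wait I6 write@14)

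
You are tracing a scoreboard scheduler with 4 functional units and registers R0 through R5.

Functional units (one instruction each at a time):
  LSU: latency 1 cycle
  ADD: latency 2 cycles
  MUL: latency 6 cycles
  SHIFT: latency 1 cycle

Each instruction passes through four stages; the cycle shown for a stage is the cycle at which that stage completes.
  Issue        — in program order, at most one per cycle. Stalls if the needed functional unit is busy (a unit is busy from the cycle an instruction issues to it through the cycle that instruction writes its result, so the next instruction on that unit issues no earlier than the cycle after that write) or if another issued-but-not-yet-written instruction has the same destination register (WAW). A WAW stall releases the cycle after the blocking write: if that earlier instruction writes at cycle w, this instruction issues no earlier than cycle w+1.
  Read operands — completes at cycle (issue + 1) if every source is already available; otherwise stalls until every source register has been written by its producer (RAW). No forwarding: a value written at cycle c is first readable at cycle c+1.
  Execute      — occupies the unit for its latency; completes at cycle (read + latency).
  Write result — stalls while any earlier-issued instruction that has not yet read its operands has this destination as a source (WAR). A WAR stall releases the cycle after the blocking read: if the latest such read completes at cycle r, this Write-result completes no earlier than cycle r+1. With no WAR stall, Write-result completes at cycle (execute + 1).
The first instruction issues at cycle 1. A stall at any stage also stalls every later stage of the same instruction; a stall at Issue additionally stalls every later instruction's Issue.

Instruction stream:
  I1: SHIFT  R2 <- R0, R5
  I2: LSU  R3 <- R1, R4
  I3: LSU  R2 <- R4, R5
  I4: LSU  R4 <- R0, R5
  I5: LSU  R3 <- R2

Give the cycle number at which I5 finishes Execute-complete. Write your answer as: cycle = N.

cycle = 16

cycle 1: I1 dispatched to SHIFT
cycle 2: I1 operands ready, I2 dispatched to LSU
cycle 3: I1 complete, I2 operands ready
cycle 4: R2←I1, I2 complete
cycle 5: R3←I2
cycle 6: I3 dispatched to LSU
cycle 7: I3 operands ready
cycle 8: I3 complete
cycle 9: R2←I3
cycle 10: I4 dispatched to LSU
cycle 11: I4 operands ready
cycle 12: I4 complete
cycle 13: R4←I4
cycle 14: I5 dispatched to LSU
cycle 15: I5 operands ready
cycle 16: I5 complete
cycle 17: R3←I5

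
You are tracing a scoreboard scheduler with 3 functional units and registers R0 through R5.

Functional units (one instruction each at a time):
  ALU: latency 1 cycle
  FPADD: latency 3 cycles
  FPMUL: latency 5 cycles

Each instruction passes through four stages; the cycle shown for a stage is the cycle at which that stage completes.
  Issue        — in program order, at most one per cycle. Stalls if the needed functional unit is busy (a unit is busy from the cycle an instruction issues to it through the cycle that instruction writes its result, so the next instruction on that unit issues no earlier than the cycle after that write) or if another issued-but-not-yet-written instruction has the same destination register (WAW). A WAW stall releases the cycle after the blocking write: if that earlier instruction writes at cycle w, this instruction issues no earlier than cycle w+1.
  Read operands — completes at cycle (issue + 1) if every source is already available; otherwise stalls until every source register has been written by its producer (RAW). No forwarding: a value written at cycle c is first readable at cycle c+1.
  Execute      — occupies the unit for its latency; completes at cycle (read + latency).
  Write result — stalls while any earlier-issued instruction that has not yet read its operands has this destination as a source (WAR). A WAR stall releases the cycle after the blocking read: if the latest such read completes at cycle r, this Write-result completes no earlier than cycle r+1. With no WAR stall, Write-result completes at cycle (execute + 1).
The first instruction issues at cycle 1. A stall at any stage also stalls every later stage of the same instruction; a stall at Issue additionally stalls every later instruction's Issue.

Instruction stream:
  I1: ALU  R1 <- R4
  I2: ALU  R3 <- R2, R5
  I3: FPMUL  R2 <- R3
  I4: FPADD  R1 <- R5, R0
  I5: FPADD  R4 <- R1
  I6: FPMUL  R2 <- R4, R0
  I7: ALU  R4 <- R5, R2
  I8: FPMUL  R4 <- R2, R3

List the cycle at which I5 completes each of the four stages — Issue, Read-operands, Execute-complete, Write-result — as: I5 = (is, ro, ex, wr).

I5 = (13, 14, 17, 18)

I1: IS=1 RO=2 EX=3 WR=4
I2: IS=5 RO=6 EX=7 WR=8  [struct: ALU busy until I1 writes@4]
I3: IS=6 RO=9 EX=14 WR=15  [RAW R3: wait I2 write@8]
I4: IS=7 RO=8 EX=11 WR=12
I5: IS=13 RO=14 EX=17 WR=18  [struct: FPADD busy until I4 writes@12]
I6: IS=16 RO=19 EX=24 WR=25  [struct: FPMUL busy until I3 writes@15; RAW R4: wait I5 write@18]
I7: IS=19 RO=26 EX=27 WR=28  [WAW R4: wait I5 write@18; RAW R2: wait I6 write@25]
I8: IS=29 RO=30 EX=35 WR=36  [WAW R4: wait I7 write@28]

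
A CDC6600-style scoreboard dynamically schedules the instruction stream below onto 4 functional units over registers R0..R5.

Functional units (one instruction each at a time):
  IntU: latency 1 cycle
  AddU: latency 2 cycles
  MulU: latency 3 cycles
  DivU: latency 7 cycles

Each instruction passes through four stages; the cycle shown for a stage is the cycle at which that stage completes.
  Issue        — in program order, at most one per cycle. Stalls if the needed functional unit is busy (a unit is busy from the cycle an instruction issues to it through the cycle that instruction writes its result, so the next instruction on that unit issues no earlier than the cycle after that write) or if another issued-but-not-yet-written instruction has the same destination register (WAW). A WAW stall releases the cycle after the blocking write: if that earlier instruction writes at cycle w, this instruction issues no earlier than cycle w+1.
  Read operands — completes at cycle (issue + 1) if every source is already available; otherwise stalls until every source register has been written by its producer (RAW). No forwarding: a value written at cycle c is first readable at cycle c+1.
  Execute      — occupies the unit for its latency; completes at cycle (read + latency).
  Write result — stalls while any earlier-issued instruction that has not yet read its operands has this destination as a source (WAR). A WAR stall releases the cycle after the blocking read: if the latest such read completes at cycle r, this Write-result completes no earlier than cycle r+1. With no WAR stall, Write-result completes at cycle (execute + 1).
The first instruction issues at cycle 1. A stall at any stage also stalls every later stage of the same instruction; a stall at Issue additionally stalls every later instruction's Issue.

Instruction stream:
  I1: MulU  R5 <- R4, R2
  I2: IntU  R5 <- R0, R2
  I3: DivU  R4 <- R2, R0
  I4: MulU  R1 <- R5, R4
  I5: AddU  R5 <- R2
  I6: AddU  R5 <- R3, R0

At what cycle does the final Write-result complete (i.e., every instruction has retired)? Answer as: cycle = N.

c1: I1 dispatched to MulU
c2: I1 operands ready
c5: I1 complete
c6: R5←I1
c7: I2 dispatched to IntU
c8: I2 operands ready · I3 dispatched to DivU
c9: I2 complete · I3 operands ready · I4 dispatched to MulU
c10: R5←I2
c11: I5 dispatched to AddU
c12: I5 operands ready
c14: I5 complete
c16: I3 complete
c17: R4←I3
c18: I4 operands ready
c19: R5←I5
c20: I6 dispatched to AddU
c21: I4 complete · I6 operands ready
c22: R1←I4
c23: I6 complete
c24: R5←I6

cycle = 24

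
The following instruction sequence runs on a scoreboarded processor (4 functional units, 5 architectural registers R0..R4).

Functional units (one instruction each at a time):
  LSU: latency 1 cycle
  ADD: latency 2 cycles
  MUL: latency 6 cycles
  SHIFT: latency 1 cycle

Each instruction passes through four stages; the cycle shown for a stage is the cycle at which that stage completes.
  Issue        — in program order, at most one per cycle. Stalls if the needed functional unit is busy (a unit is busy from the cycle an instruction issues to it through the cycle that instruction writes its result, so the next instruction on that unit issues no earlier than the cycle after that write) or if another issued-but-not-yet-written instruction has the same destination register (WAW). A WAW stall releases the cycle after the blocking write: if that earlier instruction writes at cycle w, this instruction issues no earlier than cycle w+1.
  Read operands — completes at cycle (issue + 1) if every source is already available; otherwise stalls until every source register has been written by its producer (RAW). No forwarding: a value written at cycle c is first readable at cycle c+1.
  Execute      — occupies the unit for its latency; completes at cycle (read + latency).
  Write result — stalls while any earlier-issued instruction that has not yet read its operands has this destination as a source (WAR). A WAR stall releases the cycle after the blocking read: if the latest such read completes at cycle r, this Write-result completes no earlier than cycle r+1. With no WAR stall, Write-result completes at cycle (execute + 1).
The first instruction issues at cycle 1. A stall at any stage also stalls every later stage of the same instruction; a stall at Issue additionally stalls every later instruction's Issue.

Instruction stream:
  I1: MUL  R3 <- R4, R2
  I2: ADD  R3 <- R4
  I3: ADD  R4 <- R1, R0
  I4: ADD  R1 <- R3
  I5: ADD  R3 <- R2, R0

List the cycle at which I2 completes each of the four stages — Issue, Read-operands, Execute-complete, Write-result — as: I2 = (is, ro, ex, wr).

I2 = (10, 11, 13, 14)

c1: I1 dispatched to MUL
c2: I1 operands ready
c8: I1 complete
c9: R3←I1
c10: I2 dispatched to ADD
c11: I2 operands ready
c13: I2 complete
c14: R3←I2
c15: I3 dispatched to ADD
c16: I3 operands ready
c18: I3 complete
c19: R4←I3
c20: I4 dispatched to ADD
c21: I4 operands ready
c23: I4 complete
c24: R1←I4
c25: I5 dispatched to ADD
c26: I5 operands ready
c28: I5 complete
c29: R3←I5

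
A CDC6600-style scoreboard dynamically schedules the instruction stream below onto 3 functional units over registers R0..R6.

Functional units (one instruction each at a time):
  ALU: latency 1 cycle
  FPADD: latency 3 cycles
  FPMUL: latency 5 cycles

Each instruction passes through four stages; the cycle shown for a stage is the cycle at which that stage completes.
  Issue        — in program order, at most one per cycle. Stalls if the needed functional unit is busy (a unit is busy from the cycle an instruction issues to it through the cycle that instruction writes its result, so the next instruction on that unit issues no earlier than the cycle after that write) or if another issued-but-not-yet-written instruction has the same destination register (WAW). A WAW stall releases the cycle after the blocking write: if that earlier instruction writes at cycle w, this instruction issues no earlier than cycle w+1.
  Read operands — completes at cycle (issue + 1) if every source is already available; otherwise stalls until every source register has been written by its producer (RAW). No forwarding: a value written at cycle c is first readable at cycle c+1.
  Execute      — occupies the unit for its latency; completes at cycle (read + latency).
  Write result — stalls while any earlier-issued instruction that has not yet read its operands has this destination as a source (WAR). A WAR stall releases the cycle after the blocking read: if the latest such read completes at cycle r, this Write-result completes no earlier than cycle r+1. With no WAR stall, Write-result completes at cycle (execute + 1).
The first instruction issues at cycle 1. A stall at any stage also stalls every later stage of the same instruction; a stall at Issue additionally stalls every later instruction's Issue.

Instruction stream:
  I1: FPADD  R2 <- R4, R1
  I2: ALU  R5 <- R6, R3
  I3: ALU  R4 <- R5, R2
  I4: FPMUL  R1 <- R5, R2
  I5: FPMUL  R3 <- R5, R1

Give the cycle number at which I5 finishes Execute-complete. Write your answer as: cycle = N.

I1: IS=1 RO=2 EX=5 WR=6
I2: IS=2 RO=3 EX=4 WR=5
I3: IS=6 RO=7 EX=8 WR=9  [struct: ALU busy until I2 writes@5]
I4: IS=7 RO=8 EX=13 WR=14
I5: IS=15 RO=16 EX=21 WR=22  [struct: FPMUL busy until I4 writes@14]

cycle = 21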